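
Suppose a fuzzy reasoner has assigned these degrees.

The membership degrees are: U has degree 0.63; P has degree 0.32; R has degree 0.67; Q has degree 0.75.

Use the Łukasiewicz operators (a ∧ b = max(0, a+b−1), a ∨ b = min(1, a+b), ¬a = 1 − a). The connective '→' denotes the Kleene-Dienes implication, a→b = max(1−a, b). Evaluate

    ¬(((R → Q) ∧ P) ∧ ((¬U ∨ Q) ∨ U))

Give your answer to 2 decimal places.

R → Q  [Kleene-Dienes: max(1−a, b)] with a=0.67, b=0.75 → 0.75
(R → Q) ∧ P = max(0, a+b−1) on (0.75, 0.32) = 0.07
¬U = 1 − 0.63 = 0.37
¬U ∨ Q = min(1, a+b) on (0.37, 0.75) = 1.00
(¬U ∨ Q) ∨ U = min(1, a+b) on (1.00, 0.63) = 1.00
((R → Q) ∧ P) ∧ ((¬U ∨ Q) ∨ U) = max(0, a+b−1) on (0.07, 1.00) = 0.07
¬(((R → Q) ∧ P) ∧ ((¬U ∨ Q) ∨ U)) = 1 − 0.07 = 0.93

0.93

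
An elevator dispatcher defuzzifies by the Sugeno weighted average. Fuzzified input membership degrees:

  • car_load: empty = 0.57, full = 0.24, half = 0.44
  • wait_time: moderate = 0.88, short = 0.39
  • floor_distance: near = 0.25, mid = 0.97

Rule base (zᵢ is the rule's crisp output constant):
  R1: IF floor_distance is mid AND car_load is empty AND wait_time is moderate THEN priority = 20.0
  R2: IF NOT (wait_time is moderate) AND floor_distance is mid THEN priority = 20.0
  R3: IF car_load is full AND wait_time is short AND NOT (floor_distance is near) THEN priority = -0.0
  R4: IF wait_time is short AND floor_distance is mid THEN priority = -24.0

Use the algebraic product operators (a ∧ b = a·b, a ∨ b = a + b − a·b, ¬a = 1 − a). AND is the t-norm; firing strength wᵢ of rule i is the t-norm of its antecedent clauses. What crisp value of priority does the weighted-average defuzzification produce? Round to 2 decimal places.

R1 (z=20.0): mid=0.97, empty=0.57, moderate=0.88; AND[a·b] → w = 0.4866
R2 (z=20.0): ¬moderate=1−0.88=0.12, mid=0.97; AND[a·b] → w = 0.1164
R3 (z=-0.0): full=0.24, short=0.39, ¬near=1−0.25=0.75; AND[a·b] → w = 0.0702
R4 (z=-24.0): short=0.39, mid=0.97; AND[a·b] → w = 0.3783
Weighted average = (0.4866·20.0 + 0.1164·20.0 + 0.0702·-0.0 + 0.3783·-24.0) / (0.4866 + 0.1164 + 0.0702 + 0.3783)
  = 2.9798 / 1.0515 = 2.83

2.83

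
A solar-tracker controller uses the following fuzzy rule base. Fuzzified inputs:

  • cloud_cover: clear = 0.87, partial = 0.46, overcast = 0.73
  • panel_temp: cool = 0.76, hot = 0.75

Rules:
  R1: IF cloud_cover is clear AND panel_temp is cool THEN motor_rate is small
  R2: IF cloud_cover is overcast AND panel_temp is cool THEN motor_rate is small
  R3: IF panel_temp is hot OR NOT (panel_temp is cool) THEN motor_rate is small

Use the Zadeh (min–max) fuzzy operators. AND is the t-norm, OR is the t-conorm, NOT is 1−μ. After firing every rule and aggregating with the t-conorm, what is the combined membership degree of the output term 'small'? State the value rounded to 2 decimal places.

0.76

R1: clear=0.87, cool=0.76; AND[min(a, b)] → w = 0.76
R2: overcast=0.73, cool=0.76; AND[min(a, b)] → w = 0.73
R3: hot=0.75, ¬cool=1−0.76=0.24; OR[max(a, b)] → w = 0.75
Rules with consequent 'small': {R1, R2, R3} → strengths 0.76, 0.73, 0.75
Aggregate via t-conorm [max(a, b)]: 0.76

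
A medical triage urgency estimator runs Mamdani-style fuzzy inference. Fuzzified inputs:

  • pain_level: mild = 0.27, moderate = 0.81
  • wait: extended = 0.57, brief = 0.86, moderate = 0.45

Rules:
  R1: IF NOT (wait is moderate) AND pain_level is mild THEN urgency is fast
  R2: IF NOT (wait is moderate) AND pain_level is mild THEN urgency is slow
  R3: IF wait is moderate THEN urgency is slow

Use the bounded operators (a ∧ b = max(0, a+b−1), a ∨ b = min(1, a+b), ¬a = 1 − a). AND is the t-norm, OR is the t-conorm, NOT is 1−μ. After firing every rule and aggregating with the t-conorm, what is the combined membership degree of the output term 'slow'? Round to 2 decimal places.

R1: ¬moderate=1−0.45=0.55, mild=0.27; AND[max(0, a+b−1)] → w = 0.00
R2: ¬moderate=1−0.45=0.55, mild=0.27; AND[max(0, a+b−1)] → w = 0.00
R3: moderate=0.45 → w = 0.45
Rules with consequent 'slow': {R2, R3} → strengths 0.00, 0.45
Aggregate via t-conorm [min(1, a+b)]: 0.45

0.45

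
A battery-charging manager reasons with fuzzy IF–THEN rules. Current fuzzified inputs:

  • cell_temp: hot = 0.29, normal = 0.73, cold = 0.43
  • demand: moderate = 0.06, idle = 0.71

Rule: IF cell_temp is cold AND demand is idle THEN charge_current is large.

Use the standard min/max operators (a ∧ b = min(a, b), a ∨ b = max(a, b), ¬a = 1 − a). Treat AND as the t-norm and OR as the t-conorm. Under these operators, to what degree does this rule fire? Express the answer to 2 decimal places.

0.43

firing strength: cold=0.43, idle=0.71; AND[min(a, b)] → w = 0.43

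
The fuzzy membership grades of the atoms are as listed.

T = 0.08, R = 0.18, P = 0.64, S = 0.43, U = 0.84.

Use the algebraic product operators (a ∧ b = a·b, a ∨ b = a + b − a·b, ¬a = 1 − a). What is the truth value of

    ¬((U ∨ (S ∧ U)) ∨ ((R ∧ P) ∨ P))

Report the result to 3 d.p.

0.033

S ∧ U = a·b on (0.4300, 0.8400) = 0.3612
U ∨ (S ∧ U) = a + b − a·b on (0.8400, 0.3612) = 0.8978
R ∧ P = a·b on (0.1800, 0.6400) = 0.1152
(R ∧ P) ∨ P = a + b − a·b on (0.1152, 0.6400) = 0.6815
(U ∨ (S ∧ U)) ∨ ((R ∧ P) ∨ P) = a + b − a·b on (0.8978, 0.6815) = 0.9674
¬((U ∨ (S ∧ U)) ∨ ((R ∧ P) ∨ P)) = 1 − 0.9674 = 0.0326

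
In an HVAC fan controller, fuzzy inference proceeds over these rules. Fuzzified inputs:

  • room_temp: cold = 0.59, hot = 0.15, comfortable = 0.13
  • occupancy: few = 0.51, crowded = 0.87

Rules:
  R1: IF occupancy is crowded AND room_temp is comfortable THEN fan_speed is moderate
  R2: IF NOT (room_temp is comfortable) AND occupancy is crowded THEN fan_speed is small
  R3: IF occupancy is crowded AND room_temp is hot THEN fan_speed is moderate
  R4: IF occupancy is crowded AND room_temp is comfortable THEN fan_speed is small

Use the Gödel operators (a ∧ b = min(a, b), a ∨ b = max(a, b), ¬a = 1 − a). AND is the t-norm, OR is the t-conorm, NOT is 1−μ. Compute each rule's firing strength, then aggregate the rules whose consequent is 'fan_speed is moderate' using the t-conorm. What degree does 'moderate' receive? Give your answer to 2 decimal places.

0.15

R1: crowded=0.87, comfortable=0.13; AND[min(a, b)] → w = 0.13
R2: ¬comfortable=1−0.13=0.87, crowded=0.87; AND[min(a, b)] → w = 0.87
R3: crowded=0.87, hot=0.15; AND[min(a, b)] → w = 0.15
R4: crowded=0.87, comfortable=0.13; AND[min(a, b)] → w = 0.13
Rules with consequent 'moderate': {R1, R3} → strengths 0.13, 0.15
Aggregate via t-conorm [max(a, b)]: 0.15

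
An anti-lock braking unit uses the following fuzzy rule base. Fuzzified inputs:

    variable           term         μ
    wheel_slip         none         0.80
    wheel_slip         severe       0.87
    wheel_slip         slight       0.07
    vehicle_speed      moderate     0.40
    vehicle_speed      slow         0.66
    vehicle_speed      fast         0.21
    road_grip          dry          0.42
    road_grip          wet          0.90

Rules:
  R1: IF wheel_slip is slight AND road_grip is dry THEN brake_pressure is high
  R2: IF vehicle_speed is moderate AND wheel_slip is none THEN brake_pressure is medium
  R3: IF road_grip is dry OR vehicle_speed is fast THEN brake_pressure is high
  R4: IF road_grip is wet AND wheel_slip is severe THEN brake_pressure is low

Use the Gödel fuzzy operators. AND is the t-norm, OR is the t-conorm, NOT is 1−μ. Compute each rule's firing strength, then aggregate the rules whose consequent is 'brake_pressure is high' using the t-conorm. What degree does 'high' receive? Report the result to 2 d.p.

R1: slight=0.07, dry=0.42; AND[min(a, b)] → w = 0.07
R2: moderate=0.40, none=0.80; AND[min(a, b)] → w = 0.40
R3: dry=0.42, fast=0.21; OR[max(a, b)] → w = 0.42
R4: wet=0.90, severe=0.87; AND[min(a, b)] → w = 0.87
Rules with consequent 'high': {R1, R3} → strengths 0.07, 0.42
Aggregate via t-conorm [max(a, b)]: 0.42

0.42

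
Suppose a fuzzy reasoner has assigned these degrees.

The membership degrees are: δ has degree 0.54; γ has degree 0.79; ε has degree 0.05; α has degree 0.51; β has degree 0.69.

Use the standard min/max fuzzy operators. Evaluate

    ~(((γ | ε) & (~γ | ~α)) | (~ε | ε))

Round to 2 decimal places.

γ | ε = max(a, b) on (0.79, 0.05) = 0.79
~γ = 1 − 0.79 = 0.21
~α = 1 − 0.51 = 0.49
~γ | ~α = max(a, b) on (0.21, 0.49) = 0.49
(γ | ε) & (~γ | ~α) = min(a, b) on (0.79, 0.49) = 0.49
~ε = 1 − 0.05 = 0.95
~ε | ε = max(a, b) on (0.95, 0.05) = 0.95
((γ | ε) & (~γ | ~α)) | (~ε | ε) = max(a, b) on (0.49, 0.95) = 0.95
~(((γ | ε) & (~γ | ~α)) | (~ε | ε)) = 1 − 0.95 = 0.05

0.05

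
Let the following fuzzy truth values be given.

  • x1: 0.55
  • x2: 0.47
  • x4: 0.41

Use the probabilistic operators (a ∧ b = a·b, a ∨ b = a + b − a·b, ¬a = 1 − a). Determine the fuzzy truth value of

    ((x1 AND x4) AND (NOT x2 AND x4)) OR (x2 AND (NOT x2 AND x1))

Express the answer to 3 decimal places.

x1 AND x4 = a·b on (0.5500, 0.4100) = 0.2255
NOT x2 = 1 − 0.4700 = 0.5300
NOT x2 AND x4 = a·b on (0.5300, 0.4100) = 0.2173
(x1 AND x4) AND (NOT x2 AND x4) = a·b on (0.2255, 0.2173) = 0.0490
NOT x2 = 1 − 0.4700 = 0.5300
NOT x2 AND x1 = a·b on (0.5300, 0.5500) = 0.2915
x2 AND (NOT x2 AND x1) = a·b on (0.4700, 0.2915) = 0.1370
((x1 AND x4) AND (NOT x2 AND x4)) OR (x2 AND (NOT x2 AND x1)) = a + b − a·b on (0.0490, 0.1370) = 0.1793

0.179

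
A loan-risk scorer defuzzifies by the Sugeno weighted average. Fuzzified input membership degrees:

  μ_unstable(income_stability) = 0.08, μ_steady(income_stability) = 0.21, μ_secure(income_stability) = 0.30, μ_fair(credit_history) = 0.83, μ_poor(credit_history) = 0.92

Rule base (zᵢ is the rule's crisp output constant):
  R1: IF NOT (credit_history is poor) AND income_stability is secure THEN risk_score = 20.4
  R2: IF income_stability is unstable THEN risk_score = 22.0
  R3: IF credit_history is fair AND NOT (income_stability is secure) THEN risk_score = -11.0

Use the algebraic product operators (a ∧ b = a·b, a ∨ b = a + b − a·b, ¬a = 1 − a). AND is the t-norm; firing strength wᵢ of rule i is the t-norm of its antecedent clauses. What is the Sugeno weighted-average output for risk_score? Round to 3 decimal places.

-6.046

R1 (z=20.4): ¬poor=1−0.92=0.08, secure=0.30; AND[a·b] → w = 0.0240
R2 (z=22.0): unstable=0.08 → w = 0.0800
R3 (z=-11.0): fair=0.83, ¬secure=1−0.30=0.70; AND[a·b] → w = 0.5810
Weighted average = (0.0240·20.4 + 0.0800·22.0 + 0.5810·-11.0) / (0.0240 + 0.0800 + 0.5810)
  = -4.1414 / 0.6850 = -6.046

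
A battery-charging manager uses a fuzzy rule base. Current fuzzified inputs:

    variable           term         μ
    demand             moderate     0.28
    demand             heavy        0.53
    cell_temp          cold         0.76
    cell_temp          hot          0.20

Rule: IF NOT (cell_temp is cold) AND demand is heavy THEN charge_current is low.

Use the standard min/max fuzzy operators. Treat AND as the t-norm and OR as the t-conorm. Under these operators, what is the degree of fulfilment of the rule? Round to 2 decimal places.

0.24

firing strength: ¬cold=1−0.76=0.24, heavy=0.53; AND[min(a, b)] → w = 0.24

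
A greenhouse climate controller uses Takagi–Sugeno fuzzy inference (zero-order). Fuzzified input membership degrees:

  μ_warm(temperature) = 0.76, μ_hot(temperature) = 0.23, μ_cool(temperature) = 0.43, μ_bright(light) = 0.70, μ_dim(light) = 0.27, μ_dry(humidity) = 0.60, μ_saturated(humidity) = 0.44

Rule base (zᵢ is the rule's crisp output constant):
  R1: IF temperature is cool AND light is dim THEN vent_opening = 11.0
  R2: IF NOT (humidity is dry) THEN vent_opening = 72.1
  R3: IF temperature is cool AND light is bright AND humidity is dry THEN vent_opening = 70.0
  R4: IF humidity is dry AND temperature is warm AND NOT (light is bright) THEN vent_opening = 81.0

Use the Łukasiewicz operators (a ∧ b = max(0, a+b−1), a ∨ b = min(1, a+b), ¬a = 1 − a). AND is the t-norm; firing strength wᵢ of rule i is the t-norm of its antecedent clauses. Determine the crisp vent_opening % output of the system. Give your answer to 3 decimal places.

R1 (z=11.0): cool=0.43, dim=0.27; AND[max(0, a+b−1)] → w = 0.00
R2 (z=72.1): ¬dry=1−0.60=0.40 → w = 0.40
R3 (z=70.0): cool=0.43, bright=0.70, dry=0.60; AND[max(0, a+b−1)] → w = 0.00
R4 (z=81.0): dry=0.60, warm=0.76, ¬bright=1−0.70=0.30; AND[max(0, a+b−1)] → w = 0.00
Weighted average = (0.00·11.0 + 0.40·72.1 + 0.00·70.0 + 0.00·81.0) / (0.00 + 0.40 + 0.00 + 0.00)
  = 28.8400 / 0.4000 = 72.100

72.100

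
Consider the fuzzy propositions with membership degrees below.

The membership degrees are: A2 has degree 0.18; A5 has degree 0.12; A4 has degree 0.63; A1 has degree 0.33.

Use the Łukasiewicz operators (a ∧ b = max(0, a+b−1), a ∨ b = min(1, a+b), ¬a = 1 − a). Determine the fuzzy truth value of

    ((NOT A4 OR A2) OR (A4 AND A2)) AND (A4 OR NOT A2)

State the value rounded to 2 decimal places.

NOT A4 = 1 − 0.63 = 0.37
NOT A4 OR A2 = min(1, a+b) on (0.37, 0.18) = 0.55
A4 AND A2 = max(0, a+b−1) on (0.63, 0.18) = 0.00
(NOT A4 OR A2) OR (A4 AND A2) = min(1, a+b) on (0.55, 0.00) = 0.55
NOT A2 = 1 − 0.18 = 0.82
A4 OR NOT A2 = min(1, a+b) on (0.63, 0.82) = 1.00
((NOT A4 OR A2) OR (A4 AND A2)) AND (A4 OR NOT A2) = max(0, a+b−1) on (0.55, 1.00) = 0.55

0.55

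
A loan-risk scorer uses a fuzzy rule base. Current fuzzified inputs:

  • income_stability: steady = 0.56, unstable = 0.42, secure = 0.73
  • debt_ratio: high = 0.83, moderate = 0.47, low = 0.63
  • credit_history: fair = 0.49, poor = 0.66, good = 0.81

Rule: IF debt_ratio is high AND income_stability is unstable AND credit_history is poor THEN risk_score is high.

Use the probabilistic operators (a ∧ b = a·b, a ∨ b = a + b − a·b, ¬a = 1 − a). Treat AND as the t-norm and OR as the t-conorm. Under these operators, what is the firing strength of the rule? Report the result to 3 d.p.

0.230

firing strength: high=0.83, unstable=0.42, poor=0.66; AND[a·b] → w = 0.2301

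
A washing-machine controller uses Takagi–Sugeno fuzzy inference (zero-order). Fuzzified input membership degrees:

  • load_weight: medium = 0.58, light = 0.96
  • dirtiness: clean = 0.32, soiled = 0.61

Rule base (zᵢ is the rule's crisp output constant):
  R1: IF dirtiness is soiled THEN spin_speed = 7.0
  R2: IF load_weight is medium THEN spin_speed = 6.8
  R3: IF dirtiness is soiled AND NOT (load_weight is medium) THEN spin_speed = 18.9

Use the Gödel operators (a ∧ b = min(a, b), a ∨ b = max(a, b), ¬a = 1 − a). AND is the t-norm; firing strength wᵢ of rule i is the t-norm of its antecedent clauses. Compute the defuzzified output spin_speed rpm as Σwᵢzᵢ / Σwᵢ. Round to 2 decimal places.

10.03

R1 (z=7.0): soiled=0.61 → w = 0.61
R2 (z=6.8): medium=0.58 → w = 0.58
R3 (z=18.9): soiled=0.61, ¬medium=1−0.58=0.42; AND[min(a, b)] → w = 0.42
Weighted average = (0.61·7.0 + 0.58·6.8 + 0.42·18.9) / (0.61 + 0.58 + 0.42)
  = 16.1520 / 1.6100 = 10.03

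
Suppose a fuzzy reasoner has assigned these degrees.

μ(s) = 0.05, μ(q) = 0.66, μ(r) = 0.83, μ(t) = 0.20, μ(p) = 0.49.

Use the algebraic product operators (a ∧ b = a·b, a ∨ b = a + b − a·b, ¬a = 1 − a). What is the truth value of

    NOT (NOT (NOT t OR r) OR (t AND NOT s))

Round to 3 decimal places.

NOT t = 1 − 0.2000 = 0.8000
NOT t OR r = a + b − a·b on (0.8000, 0.8300) = 0.9660
NOT (NOT t OR r) = 1 − 0.9660 = 0.0340
NOT s = 1 − 0.0500 = 0.9500
t AND NOT s = a·b on (0.2000, 0.9500) = 0.1900
NOT (NOT t OR r) OR (t AND NOT s) = a + b − a·b on (0.0340, 0.1900) = 0.2175
NOT (NOT (NOT t OR r) OR (t AND NOT s)) = 1 − 0.2175 = 0.7825

0.782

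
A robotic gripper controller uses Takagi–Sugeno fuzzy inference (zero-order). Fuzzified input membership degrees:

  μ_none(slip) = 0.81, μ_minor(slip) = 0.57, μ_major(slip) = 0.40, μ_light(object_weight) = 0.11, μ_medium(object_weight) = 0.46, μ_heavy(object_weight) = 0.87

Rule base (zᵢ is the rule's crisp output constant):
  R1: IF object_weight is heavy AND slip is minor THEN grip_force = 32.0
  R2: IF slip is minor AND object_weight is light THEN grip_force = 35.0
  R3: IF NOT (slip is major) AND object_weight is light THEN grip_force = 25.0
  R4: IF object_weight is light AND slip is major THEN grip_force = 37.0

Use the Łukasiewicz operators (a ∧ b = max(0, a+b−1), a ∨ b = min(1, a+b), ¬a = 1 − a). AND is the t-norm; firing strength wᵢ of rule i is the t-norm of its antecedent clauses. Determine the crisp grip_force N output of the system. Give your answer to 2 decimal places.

R1 (z=32.0): heavy=0.87, minor=0.57; AND[max(0, a+b−1)] → w = 0.44
R2 (z=35.0): minor=0.57, light=0.11; AND[max(0, a+b−1)] → w = 0.00
R3 (z=25.0): ¬major=1−0.40=0.60, light=0.11; AND[max(0, a+b−1)] → w = 0.00
R4 (z=37.0): light=0.11, major=0.40; AND[max(0, a+b−1)] → w = 0.00
Weighted average = (0.44·32.0 + 0.00·35.0 + 0.00·25.0 + 0.00·37.0) / (0.44 + 0.00 + 0.00 + 0.00)
  = 14.0800 / 0.4400 = 32.00

32.00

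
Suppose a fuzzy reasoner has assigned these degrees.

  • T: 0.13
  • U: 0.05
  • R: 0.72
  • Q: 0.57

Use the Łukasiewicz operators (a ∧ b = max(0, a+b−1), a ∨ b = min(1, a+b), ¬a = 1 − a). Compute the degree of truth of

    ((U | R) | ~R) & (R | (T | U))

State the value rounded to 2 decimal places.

U | R = min(1, a+b) on (0.05, 0.72) = 0.77
~R = 1 − 0.72 = 0.28
(U | R) | ~R = min(1, a+b) on (0.77, 0.28) = 1.00
T | U = min(1, a+b) on (0.13, 0.05) = 0.18
R | (T | U) = min(1, a+b) on (0.72, 0.18) = 0.90
((U | R) | ~R) & (R | (T | U)) = max(0, a+b−1) on (1.00, 0.90) = 0.90

0.90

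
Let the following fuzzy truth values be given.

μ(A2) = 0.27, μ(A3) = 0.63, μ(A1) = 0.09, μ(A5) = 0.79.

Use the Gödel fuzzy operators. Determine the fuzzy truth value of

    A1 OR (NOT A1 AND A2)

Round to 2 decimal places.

NOT A1 = 1 − 0.09 = 0.91
NOT A1 AND A2 = min(a, b) on (0.91, 0.27) = 0.27
A1 OR (NOT A1 AND A2) = max(a, b) on (0.09, 0.27) = 0.27

0.27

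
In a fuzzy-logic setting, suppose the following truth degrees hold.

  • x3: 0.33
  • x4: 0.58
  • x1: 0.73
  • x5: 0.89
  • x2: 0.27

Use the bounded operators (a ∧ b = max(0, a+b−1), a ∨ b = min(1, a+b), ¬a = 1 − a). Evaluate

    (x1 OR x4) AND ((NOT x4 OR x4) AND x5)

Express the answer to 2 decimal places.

0.89

x1 OR x4 = min(1, a+b) on (0.73, 0.58) = 1.00
NOT x4 = 1 − 0.58 = 0.42
NOT x4 OR x4 = min(1, a+b) on (0.42, 0.58) = 1.00
(NOT x4 OR x4) AND x5 = max(0, a+b−1) on (1.00, 0.89) = 0.89
(x1 OR x4) AND ((NOT x4 OR x4) AND x5) = max(0, a+b−1) on (1.00, 0.89) = 0.89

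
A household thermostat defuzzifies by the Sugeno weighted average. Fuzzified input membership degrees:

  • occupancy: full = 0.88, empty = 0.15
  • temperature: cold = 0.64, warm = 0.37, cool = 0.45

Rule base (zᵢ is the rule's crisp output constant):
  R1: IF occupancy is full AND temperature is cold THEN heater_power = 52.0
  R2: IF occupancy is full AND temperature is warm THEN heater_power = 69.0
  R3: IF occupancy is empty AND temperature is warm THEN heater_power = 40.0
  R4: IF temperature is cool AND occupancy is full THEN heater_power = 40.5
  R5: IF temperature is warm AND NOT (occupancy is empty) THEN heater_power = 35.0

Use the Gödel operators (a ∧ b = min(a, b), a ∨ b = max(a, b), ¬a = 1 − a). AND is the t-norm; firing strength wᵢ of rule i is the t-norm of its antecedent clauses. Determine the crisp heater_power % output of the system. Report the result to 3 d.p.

48.477

R1 (z=52.0): full=0.88, cold=0.64; AND[min(a, b)] → w = 0.64
R2 (z=69.0): full=0.88, warm=0.37; AND[min(a, b)] → w = 0.37
R3 (z=40.0): empty=0.15, warm=0.37; AND[min(a, b)] → w = 0.15
R4 (z=40.5): cool=0.45, full=0.88; AND[min(a, b)] → w = 0.45
R5 (z=35.0): warm=0.37, ¬empty=1−0.15=0.85; AND[min(a, b)] → w = 0.37
Weighted average = (0.64·52.0 + 0.37·69.0 + 0.15·40.0 + 0.45·40.5 + 0.37·35.0) / (0.64 + 0.37 + 0.15 + 0.45 + 0.37)
  = 95.9850 / 1.9800 = 48.477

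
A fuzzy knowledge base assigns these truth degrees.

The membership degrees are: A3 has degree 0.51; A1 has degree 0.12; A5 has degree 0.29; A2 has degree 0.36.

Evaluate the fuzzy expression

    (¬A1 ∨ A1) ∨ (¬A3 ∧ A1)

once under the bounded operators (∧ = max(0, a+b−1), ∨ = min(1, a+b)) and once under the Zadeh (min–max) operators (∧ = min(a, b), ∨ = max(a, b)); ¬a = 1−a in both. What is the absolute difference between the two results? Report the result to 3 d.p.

Under bounded:
  ¬A1 = 1 − 0.12 = 0.88
  ¬A1 ∨ A1 = min(1, a+b) on (0.88, 0.12) = 1.00
  ¬A3 = 1 − 0.51 = 0.49
  ¬A3 ∧ A1 = max(0, a+b−1) on (0.49, 0.12) = 0.00
  (¬A1 ∨ A1) ∨ (¬A3 ∧ A1) = min(1, a+b) on (1.00, 0.00) = 1.00
  → value = 1.0000
Under Zadeh (min–max):
  ¬A1 = 1 − 0.12 = 0.88
  ¬A1 ∨ A1 = max(a, b) on (0.88, 0.12) = 0.88
  ¬A3 = 1 − 0.51 = 0.49
  ¬A3 ∧ A1 = min(a, b) on (0.49, 0.12) = 0.12
  (¬A1 ∨ A1) ∨ (¬A3 ∧ A1) = max(a, b) on (0.88, 0.12) = 0.88
  → value = 0.8800
|1.0000 − 0.8800| = 0.120

0.120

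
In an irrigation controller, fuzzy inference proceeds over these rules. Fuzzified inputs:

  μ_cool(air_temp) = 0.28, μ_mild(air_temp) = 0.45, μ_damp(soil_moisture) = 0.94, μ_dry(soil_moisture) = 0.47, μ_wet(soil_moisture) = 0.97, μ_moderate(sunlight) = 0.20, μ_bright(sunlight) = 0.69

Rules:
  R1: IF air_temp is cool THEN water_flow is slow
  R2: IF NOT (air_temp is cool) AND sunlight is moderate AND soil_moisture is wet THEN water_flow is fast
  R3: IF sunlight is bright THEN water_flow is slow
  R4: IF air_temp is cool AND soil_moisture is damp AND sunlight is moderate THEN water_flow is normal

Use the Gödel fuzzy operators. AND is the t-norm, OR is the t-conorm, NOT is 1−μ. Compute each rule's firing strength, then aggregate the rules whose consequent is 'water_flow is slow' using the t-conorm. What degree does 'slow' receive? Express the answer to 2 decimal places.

R1: cool=0.28 → w = 0.28
R2: ¬cool=1−0.28=0.72, moderate=0.20, wet=0.97; AND[min(a, b)] → w = 0.20
R3: bright=0.69 → w = 0.69
R4: cool=0.28, damp=0.94, moderate=0.20; AND[min(a, b)] → w = 0.20
Rules with consequent 'slow': {R1, R3} → strengths 0.28, 0.69
Aggregate via t-conorm [max(a, b)]: 0.69

0.69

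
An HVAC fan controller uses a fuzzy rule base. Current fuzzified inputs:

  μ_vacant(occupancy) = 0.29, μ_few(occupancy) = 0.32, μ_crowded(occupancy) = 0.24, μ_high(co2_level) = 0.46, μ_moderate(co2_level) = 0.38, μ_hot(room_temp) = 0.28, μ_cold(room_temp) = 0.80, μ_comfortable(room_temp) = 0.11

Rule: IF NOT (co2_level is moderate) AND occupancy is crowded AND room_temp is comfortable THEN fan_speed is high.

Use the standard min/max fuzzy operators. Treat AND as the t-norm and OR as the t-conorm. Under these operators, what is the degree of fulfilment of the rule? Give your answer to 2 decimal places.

0.11

firing strength: ¬moderate=1−0.38=0.62, crowded=0.24, comfortable=0.11; AND[min(a, b)] → w = 0.11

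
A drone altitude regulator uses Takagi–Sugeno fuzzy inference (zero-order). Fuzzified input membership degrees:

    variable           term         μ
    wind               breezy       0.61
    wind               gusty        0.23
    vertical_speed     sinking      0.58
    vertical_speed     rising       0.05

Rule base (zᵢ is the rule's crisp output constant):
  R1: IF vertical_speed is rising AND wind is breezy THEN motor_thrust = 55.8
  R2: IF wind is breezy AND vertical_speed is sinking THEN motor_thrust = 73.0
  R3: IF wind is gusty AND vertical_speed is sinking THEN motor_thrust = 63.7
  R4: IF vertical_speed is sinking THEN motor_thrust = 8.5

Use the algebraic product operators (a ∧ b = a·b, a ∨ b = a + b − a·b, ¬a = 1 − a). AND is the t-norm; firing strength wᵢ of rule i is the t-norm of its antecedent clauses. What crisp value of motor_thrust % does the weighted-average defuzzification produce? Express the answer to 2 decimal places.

37.31

R1 (z=55.8): rising=0.05, breezy=0.61; AND[a·b] → w = 0.0305
R2 (z=73.0): breezy=0.61, sinking=0.58; AND[a·b] → w = 0.3538
R3 (z=63.7): gusty=0.23, sinking=0.58; AND[a·b] → w = 0.1334
R4 (z=8.5): sinking=0.58 → w = 0.5800
Weighted average = (0.0305·55.8 + 0.3538·73.0 + 0.1334·63.7 + 0.5800·8.5) / (0.0305 + 0.3538 + 0.1334 + 0.5800)
  = 40.9569 / 1.0977 = 37.31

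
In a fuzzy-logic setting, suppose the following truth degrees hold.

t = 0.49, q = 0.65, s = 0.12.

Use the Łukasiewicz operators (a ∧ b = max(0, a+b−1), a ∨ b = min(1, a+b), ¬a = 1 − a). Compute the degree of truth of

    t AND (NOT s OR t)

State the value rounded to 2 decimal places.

0.49

NOT s = 1 − 0.12 = 0.88
NOT s OR t = min(1, a+b) on (0.88, 0.49) = 1.00
t AND (NOT s OR t) = max(0, a+b−1) on (0.49, 1.00) = 0.49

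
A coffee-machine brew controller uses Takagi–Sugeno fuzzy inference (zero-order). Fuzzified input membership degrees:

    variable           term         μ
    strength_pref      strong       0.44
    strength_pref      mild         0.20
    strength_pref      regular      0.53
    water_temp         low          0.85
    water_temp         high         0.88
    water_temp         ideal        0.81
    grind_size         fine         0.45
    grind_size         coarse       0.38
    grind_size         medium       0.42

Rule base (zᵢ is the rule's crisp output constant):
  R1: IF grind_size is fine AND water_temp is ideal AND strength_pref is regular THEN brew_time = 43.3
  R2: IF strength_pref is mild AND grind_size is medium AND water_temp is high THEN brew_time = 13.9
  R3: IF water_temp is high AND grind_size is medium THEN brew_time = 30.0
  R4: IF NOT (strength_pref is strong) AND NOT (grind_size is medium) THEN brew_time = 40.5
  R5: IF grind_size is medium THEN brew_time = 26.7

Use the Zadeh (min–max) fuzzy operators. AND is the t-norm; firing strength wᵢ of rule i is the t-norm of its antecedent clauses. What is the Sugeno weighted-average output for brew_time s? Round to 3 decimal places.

R1 (z=43.3): fine=0.45, ideal=0.81, regular=0.53; AND[min(a, b)] → w = 0.45
R2 (z=13.9): mild=0.20, medium=0.42, high=0.88; AND[min(a, b)] → w = 0.20
R3 (z=30.0): high=0.88, medium=0.42; AND[min(a, b)] → w = 0.42
R4 (z=40.5): ¬strong=1−0.44=0.56, ¬medium=1−0.42=0.58; AND[min(a, b)] → w = 0.56
R5 (z=26.7): medium=0.42 → w = 0.42
Weighted average = (0.45·43.3 + 0.20·13.9 + 0.42·30.0 + 0.56·40.5 + 0.42·26.7) / (0.45 + 0.20 + 0.42 + 0.56 + 0.42)
  = 68.7590 / 2.0500 = 33.541

33.541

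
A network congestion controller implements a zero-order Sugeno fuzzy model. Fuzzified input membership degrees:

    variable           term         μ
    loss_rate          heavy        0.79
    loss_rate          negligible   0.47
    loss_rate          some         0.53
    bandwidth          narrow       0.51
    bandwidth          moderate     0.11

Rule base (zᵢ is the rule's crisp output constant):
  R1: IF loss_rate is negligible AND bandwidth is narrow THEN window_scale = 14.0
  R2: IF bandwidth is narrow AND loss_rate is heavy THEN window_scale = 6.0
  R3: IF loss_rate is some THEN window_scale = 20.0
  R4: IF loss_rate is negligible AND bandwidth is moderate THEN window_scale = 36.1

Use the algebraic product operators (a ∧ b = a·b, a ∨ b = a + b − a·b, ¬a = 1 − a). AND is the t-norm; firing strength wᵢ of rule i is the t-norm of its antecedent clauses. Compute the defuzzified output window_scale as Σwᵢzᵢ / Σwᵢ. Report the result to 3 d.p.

R1 (z=14.0): negligible=0.47, narrow=0.51; AND[a·b] → w = 0.2397
R2 (z=6.0): narrow=0.51, heavy=0.79; AND[a·b] → w = 0.4029
R3 (z=20.0): some=0.53 → w = 0.5300
R4 (z=36.1): negligible=0.47, moderate=0.11; AND[a·b] → w = 0.0517
Weighted average = (0.2397·14.0 + 0.4029·6.0 + 0.5300·20.0 + 0.0517·36.1) / (0.2397 + 0.4029 + 0.5300 + 0.0517)
  = 18.2396 / 1.2243 = 14.898

14.898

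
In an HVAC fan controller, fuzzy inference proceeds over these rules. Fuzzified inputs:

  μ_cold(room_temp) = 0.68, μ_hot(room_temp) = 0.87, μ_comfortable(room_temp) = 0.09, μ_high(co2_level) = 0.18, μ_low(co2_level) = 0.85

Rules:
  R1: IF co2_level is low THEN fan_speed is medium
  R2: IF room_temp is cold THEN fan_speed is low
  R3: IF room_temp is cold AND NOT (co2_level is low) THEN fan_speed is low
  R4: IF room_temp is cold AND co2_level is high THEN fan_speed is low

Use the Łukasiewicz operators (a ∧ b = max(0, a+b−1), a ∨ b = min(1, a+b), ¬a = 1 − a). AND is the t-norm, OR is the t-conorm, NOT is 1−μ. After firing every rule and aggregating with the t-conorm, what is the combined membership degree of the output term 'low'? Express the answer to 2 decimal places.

R1: low=0.85 → w = 0.85
R2: cold=0.68 → w = 0.68
R3: cold=0.68, ¬low=1−0.85=0.15; AND[max(0, a+b−1)] → w = 0.00
R4: cold=0.68, high=0.18; AND[max(0, a+b−1)] → w = 0.00
Rules with consequent 'low': {R2, R3, R4} → strengths 0.68, 0.00, 0.00
Aggregate via t-conorm [min(1, a+b)]: 0.68

0.68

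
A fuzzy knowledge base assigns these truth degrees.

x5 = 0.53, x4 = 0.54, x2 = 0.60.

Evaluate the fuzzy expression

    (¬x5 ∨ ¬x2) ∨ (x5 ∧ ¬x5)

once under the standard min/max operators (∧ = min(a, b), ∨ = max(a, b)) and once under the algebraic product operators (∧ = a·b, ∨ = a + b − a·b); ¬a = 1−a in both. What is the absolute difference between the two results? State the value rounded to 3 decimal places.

0.291

Under standard min/max:
  ¬x5 = 1 − 0.53 = 0.47
  ¬x2 = 1 − 0.60 = 0.40
  ¬x5 ∨ ¬x2 = max(a, b) on (0.47, 0.40) = 0.47
  ¬x5 = 1 − 0.53 = 0.47
  x5 ∧ ¬x5 = min(a, b) on (0.53, 0.47) = 0.47
  (¬x5 ∨ ¬x2) ∨ (x5 ∧ ¬x5) = max(a, b) on (0.47, 0.47) = 0.47
  → value = 0.4700
Under algebraic product:
  ¬x5 = 1 − 0.5300 = 0.4700
  ¬x2 = 1 − 0.6000 = 0.4000
  ¬x5 ∨ ¬x2 = a + b − a·b on (0.4700, 0.4000) = 0.6820
  ¬x5 = 1 − 0.5300 = 0.4700
  x5 ∧ ¬x5 = a·b on (0.5300, 0.4700) = 0.2491
  (¬x5 ∨ ¬x2) ∨ (x5 ∧ ¬x5) = a + b − a·b on (0.6820, 0.2491) = 0.7612
  → value = 0.7612
|0.4700 − 0.7612| = 0.291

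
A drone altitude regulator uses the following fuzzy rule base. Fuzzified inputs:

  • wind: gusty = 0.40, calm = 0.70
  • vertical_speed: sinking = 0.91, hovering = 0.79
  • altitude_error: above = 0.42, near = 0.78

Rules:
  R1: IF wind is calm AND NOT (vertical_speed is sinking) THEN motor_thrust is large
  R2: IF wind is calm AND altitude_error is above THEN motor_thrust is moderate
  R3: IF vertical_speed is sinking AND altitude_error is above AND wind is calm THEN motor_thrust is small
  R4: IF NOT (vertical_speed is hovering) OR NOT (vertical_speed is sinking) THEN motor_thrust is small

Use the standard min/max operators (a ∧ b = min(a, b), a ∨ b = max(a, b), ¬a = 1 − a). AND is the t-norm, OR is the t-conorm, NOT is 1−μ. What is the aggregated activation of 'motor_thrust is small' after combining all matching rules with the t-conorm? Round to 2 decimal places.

0.42

R1: calm=0.70, ¬sinking=1−0.91=0.09; AND[min(a, b)] → w = 0.09
R2: calm=0.70, above=0.42; AND[min(a, b)] → w = 0.42
R3: sinking=0.91, above=0.42, calm=0.70; AND[min(a, b)] → w = 0.42
R4: ¬hovering=1−0.79=0.21, ¬sinking=1−0.91=0.09; OR[max(a, b)] → w = 0.21
Rules with consequent 'small': {R3, R4} → strengths 0.42, 0.21
Aggregate via t-conorm [max(a, b)]: 0.42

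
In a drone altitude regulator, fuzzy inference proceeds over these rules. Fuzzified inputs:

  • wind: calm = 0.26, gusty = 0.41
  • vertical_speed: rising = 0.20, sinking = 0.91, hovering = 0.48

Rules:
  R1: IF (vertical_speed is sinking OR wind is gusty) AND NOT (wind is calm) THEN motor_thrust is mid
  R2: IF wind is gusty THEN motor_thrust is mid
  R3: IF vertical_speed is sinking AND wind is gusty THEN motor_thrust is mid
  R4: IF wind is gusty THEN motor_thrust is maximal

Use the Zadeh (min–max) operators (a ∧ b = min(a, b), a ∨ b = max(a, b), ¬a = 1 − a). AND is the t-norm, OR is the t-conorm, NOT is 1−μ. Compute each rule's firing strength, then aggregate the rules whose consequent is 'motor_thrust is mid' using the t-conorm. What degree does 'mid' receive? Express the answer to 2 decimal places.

0.74

R1: (sinking=0.91 OR gusty=0.41) = 0.91; AND[min(a, b)] with ¬calm=1−0.26=0.74 → w = 0.74
R2: gusty=0.41 → w = 0.41
R3: sinking=0.91, gusty=0.41; AND[min(a, b)] → w = 0.41
R4: gusty=0.41 → w = 0.41
Rules with consequent 'mid': {R1, R2, R3} → strengths 0.74, 0.41, 0.41
Aggregate via t-conorm [max(a, b)]: 0.74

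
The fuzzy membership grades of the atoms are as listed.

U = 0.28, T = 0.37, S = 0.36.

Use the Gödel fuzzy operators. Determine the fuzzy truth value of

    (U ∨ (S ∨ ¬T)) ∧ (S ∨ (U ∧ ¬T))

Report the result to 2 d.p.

0.36

¬T = 1 − 0.37 = 0.63
S ∨ ¬T = max(a, b) on (0.36, 0.63) = 0.63
U ∨ (S ∨ ¬T) = max(a, b) on (0.28, 0.63) = 0.63
¬T = 1 − 0.37 = 0.63
U ∧ ¬T = min(a, b) on (0.28, 0.63) = 0.28
S ∨ (U ∧ ¬T) = max(a, b) on (0.36, 0.28) = 0.36
(U ∨ (S ∨ ¬T)) ∧ (S ∨ (U ∧ ¬T)) = min(a, b) on (0.63, 0.36) = 0.36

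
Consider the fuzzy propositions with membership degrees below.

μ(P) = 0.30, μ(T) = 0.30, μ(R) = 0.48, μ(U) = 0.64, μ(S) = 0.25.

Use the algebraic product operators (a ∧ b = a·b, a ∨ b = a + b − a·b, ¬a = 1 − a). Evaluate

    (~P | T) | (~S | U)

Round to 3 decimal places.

~P = 1 − 0.3000 = 0.7000
~P | T = a + b − a·b on (0.7000, 0.3000) = 0.7900
~S = 1 − 0.2500 = 0.7500
~S | U = a + b − a·b on (0.7500, 0.6400) = 0.9100
(~P | T) | (~S | U) = a + b − a·b on (0.7900, 0.9100) = 0.9811

0.981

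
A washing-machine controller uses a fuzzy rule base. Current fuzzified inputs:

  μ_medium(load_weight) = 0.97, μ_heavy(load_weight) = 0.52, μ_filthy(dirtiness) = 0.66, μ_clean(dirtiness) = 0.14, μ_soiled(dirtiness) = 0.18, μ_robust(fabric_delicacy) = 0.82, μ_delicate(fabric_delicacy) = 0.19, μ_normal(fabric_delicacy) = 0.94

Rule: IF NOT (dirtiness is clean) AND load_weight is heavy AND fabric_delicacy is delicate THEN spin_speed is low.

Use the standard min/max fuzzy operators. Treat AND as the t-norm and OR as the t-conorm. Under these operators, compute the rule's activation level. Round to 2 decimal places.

firing strength: ¬clean=1−0.14=0.86, heavy=0.52, delicate=0.19; AND[min(a, b)] → w = 0.19

0.19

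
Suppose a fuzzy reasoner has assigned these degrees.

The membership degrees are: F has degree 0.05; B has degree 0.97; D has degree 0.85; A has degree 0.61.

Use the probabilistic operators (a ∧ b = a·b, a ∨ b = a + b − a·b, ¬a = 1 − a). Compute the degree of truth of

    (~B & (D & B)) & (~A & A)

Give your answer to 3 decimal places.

0.006

~B = 1 − 0.9700 = 0.0300
D & B = a·b on (0.8500, 0.9700) = 0.8245
~B & (D & B) = a·b on (0.0300, 0.8245) = 0.0247
~A = 1 − 0.6100 = 0.3900
~A & A = a·b on (0.3900, 0.6100) = 0.2379
(~B & (D & B)) & (~A & A) = a·b on (0.0247, 0.2379) = 0.0059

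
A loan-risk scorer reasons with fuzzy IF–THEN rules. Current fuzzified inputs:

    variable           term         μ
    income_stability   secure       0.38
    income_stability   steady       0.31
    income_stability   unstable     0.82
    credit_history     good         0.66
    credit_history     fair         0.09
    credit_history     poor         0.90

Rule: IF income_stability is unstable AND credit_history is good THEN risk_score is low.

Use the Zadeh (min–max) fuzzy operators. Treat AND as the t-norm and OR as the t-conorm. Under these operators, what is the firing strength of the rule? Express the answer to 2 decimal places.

0.66

firing strength: unstable=0.82, good=0.66; AND[min(a, b)] → w = 0.66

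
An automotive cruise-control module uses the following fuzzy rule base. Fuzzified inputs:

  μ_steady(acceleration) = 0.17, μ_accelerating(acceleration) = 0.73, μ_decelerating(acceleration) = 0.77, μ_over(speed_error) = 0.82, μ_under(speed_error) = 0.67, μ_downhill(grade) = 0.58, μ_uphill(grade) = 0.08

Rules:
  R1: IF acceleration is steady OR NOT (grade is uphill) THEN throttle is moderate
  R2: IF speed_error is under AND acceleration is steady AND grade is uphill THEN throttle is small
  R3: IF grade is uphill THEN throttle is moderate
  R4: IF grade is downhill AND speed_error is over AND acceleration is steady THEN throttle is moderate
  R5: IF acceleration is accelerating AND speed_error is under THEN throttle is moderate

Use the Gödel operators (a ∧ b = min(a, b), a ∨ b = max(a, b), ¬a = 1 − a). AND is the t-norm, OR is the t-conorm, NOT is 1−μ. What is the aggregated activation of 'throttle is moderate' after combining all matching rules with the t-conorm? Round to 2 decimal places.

R1: steady=0.17, ¬uphill=1−0.08=0.92; OR[max(a, b)] → w = 0.92
R2: under=0.67, steady=0.17, uphill=0.08; AND[min(a, b)] → w = 0.08
R3: uphill=0.08 → w = 0.08
R4: downhill=0.58, over=0.82, steady=0.17; AND[min(a, b)] → w = 0.17
R5: accelerating=0.73, under=0.67; AND[min(a, b)] → w = 0.67
Rules with consequent 'moderate': {R1, R3, R4, R5} → strengths 0.92, 0.08, 0.17, 0.67
Aggregate via t-conorm [max(a, b)]: 0.92

0.92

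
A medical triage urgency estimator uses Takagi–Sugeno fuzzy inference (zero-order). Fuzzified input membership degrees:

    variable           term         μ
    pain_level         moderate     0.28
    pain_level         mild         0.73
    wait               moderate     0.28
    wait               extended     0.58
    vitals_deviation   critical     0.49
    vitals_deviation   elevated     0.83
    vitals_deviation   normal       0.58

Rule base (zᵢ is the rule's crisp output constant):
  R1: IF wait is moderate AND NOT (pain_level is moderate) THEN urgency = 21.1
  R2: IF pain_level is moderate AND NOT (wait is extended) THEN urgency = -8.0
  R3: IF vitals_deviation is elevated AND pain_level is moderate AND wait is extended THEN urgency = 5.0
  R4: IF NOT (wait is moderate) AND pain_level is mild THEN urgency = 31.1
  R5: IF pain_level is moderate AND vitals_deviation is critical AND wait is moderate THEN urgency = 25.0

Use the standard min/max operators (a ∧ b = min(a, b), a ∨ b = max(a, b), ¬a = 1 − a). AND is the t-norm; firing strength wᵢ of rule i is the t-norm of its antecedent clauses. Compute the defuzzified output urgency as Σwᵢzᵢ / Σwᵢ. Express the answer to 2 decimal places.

R1 (z=21.1): moderate=0.28, ¬moderate=1−0.28=0.72; AND[min(a, b)] → w = 0.28
R2 (z=-8.0): moderate=0.28, ¬extended=1−0.58=0.42; AND[min(a, b)] → w = 0.28
R3 (z=5.0): elevated=0.83, moderate=0.28, extended=0.58; AND[min(a, b)] → w = 0.28
R4 (z=31.1): ¬moderate=1−0.28=0.72, mild=0.73; AND[min(a, b)] → w = 0.72
R5 (z=25.0): moderate=0.28, critical=0.49, moderate=0.28; AND[min(a, b)] → w = 0.28
Weighted average = (0.28·21.1 + 0.28·-8.0 + 0.28·5.0 + 0.72·31.1 + 0.28·25.0) / (0.28 + 0.28 + 0.28 + 0.72 + 0.28)
  = 34.4600 / 1.8400 = 18.73

18.73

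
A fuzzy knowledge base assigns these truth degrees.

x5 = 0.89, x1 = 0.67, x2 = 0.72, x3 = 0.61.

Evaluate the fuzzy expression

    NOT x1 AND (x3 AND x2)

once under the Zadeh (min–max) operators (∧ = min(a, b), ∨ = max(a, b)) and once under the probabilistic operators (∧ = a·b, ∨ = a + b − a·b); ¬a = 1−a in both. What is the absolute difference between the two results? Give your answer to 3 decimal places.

0.185

Under Zadeh (min–max):
  NOT x1 = 1 − 0.67 = 0.33
  x3 AND x2 = min(a, b) on (0.61, 0.72) = 0.61
  NOT x1 AND (x3 AND x2) = min(a, b) on (0.33, 0.61) = 0.33
  → value = 0.3300
Under probabilistic:
  NOT x1 = 1 − 0.6700 = 0.3300
  x3 AND x2 = a·b on (0.6100, 0.7200) = 0.4392
  NOT x1 AND (x3 AND x2) = a·b on (0.3300, 0.4392) = 0.1449
  → value = 0.1449
|0.3300 − 0.1449| = 0.185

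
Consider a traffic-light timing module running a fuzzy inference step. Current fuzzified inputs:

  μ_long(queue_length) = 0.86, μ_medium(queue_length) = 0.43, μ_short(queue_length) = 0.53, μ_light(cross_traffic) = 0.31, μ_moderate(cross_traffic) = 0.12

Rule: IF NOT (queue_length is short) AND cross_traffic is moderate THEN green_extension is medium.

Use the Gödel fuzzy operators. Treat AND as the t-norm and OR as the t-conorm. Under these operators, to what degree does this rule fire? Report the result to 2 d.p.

firing strength: ¬short=1−0.53=0.47, moderate=0.12; AND[min(a, b)] → w = 0.12

0.12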